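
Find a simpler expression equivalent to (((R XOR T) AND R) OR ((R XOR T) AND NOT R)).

By distribution ((E AND v) OR (E AND NOT v) = E):
= (R XOR T)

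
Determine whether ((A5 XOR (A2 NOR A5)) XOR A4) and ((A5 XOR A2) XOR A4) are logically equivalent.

No. Counterexample: with A4=0, A5=0, A2=0, Expression 1 = 1 but Expression 2 = 0.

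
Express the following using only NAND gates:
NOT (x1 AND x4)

(((x1 NAND x4) NAND (x1 NAND x4)) NAND ((x1 NAND x4) NAND (x1 NAND x4)))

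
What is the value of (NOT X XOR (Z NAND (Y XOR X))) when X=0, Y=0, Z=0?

Substituting: (NOT 0 XOR (0 NAND (0 XOR 0)))
= 0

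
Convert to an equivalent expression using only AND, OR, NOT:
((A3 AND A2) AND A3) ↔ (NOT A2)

(((A3 AND A2) AND A3) AND (NOT A2)) OR (NOT ((A3 AND A2) AND A3) AND A2)
(Biconditional = both true or both false)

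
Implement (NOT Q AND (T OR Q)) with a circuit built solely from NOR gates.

(((Q NOR Q) NOR (Q NOR Q)) NOR (((T NOR Q) NOR (T NOR Q)) NOR ((T NOR Q) NOR (T NOR Q))))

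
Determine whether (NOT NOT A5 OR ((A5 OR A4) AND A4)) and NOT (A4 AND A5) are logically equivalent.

No. Counterexample: with A4=0, A5=0, Expression 1 = 0 but Expression 2 = 1.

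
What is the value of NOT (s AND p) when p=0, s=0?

Substituting: NOT (0 AND 0)
= 1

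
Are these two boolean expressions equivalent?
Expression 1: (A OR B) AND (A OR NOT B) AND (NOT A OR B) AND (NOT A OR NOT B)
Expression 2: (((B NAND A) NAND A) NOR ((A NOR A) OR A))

Yes, they are equivalent — the two output columns agree on all 4 assignments:
A | B | Expression 1 | Expression 2
-----------------------------------
0 | 0 | 0 | 0
0 | 1 | 0 | 0
1 | 0 | 0 | 0
1 | 1 | 0 | 0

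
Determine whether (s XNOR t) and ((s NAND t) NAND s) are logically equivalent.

No. Counterexample: with t=1, s=0, Expression 1 = 0 but Expression 2 = 1.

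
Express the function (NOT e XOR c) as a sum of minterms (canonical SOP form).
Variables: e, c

Σm(0, 3) = (NOT e AND NOT c) OR (e AND c)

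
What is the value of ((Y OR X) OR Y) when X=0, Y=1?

Substituting: ((1 OR 0) OR 1)
= 1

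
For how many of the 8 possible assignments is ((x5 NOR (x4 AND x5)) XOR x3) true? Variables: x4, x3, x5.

Satisfying assignments: (0,0,0), (0,1,1), (1,0,0), (1,1,1)
Count: 4 out of 8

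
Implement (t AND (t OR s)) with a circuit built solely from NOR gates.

((t NOR t) NOR (((t NOR s) NOR (t NOR s)) NOR ((t NOR s) NOR (t NOR s))))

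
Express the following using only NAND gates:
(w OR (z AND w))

((w NAND w) NAND (((z NAND w) NAND (z NAND w)) NAND ((z NAND w) NAND (z NAND w))))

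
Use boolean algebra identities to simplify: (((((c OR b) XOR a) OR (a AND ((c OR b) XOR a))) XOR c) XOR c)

By XOR self-cancellation ((E XOR v) XOR v = E) then absorption (E OR (E AND v) = E):
= ((c OR b) XOR a)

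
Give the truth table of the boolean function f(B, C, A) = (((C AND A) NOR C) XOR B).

B | C | A | Output
------------------
0 | 0 | 0 | 1
0 | 0 | 1 | 1
0 | 1 | 0 | 0
0 | 1 | 1 | 0
1 | 0 | 0 | 0
1 | 0 | 1 | 0
1 | 1 | 0 | 1
1 | 1 | 1 | 1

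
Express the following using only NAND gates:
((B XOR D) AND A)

((((B NAND (B NAND D)) NAND (D NAND (B NAND D))) NAND A) NAND (((B NAND (B NAND D)) NAND (D NAND (B NAND D))) NAND A))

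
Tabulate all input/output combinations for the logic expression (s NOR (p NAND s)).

s | p | Output
--------------
0 | 0 | 0
0 | 1 | 0
1 | 0 | 0
1 | 1 | 0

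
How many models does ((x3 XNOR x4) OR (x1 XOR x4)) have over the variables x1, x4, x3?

Satisfying assignments: (0,0,0), (0,1,0), (0,1,1), (1,0,0), (1,0,1), (1,1,1)
Count: 6 out of 8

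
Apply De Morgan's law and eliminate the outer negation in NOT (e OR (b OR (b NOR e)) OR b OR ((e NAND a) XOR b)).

NOT e AND NOT (b OR (b NOR e)) AND NOT b AND NOT ((e NAND a) XOR b)
De Morgan's: NOT(OR of terms) = AND of negations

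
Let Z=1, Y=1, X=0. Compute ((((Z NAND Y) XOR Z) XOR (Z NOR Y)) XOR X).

Substituting: ((((1 NAND 1) XOR 1) XOR (1 NOR 1)) XOR 0)
= 1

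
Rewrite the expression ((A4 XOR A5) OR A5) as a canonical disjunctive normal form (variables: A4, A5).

(NOT A4 AND A5) OR (A4 AND NOT A5) OR (A4 AND A5)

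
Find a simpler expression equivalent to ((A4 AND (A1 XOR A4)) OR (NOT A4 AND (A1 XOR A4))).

By distribution ((E AND v) OR (E AND NOT v) = E):
= (A1 XOR A4)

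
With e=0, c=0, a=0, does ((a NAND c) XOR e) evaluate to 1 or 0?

Substituting: ((0 NAND 0) XOR 0)
= 1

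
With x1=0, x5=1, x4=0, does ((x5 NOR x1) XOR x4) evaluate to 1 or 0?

Substituting: ((1 NOR 0) XOR 0)
= 0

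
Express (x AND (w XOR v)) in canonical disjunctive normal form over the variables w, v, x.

(NOT w AND v AND x) OR (w AND NOT v AND x)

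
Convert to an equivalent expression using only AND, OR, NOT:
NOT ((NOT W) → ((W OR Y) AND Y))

(NOT W) AND NOT ((W OR Y) AND Y)
(Negated implication: NOT(A → B) = A AND NOT B)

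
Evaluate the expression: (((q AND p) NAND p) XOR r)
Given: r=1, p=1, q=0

Substituting: (((0 AND 1) NAND 1) XOR 1)
= 0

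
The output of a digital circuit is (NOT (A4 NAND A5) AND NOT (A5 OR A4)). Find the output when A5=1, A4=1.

Substituting: (NOT (1 NAND 1) AND NOT (1 OR 1))
= 0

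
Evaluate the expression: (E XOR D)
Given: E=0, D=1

Substituting: (0 XOR 1)
= 1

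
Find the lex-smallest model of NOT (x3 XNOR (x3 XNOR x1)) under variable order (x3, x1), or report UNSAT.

x3=0, x1=0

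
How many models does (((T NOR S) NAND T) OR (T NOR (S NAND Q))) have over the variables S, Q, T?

Satisfying assignments: (0,0,0), (0,0,1), (0,1,0), (0,1,1), (1,0,0), (1,0,1), (1,1,0), (1,1,1)
Count: 8 out of 8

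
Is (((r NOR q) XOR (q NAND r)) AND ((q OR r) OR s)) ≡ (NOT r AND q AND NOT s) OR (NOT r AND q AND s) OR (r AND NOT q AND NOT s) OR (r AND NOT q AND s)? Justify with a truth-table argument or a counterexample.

Yes, they are equivalent — the two output columns agree on all 8 assignments:
r | q | s | Expression 1 | Expression 2
---------------------------------------
0 | 0 | 0 | 0 | 0
0 | 0 | 1 | 0 | 0
0 | 1 | 0 | 1 | 1
0 | 1 | 1 | 1 | 1
1 | 0 | 0 | 1 | 1
1 | 0 | 1 | 1 | 1
1 | 1 | 0 | 0 | 0
1 | 1 | 1 | 0 | 0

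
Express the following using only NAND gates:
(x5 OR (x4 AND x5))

((x5 NAND x5) NAND (((x4 NAND x5) NAND (x4 NAND x5)) NAND ((x4 NAND x5) NAND (x4 NAND x5))))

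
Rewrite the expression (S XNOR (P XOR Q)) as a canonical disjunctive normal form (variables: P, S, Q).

(NOT P AND NOT S AND NOT Q) OR (NOT P AND S AND Q) OR (P AND NOT S AND Q) OR (P AND S AND NOT Q)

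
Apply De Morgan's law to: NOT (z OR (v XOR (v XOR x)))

NOT z AND NOT (v XOR (v XOR x))
De Morgan's: NOT(OR of terms) = AND of negations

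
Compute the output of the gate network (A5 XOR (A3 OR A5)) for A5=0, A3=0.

Substituting: (0 XOR (0 OR 0))
= 0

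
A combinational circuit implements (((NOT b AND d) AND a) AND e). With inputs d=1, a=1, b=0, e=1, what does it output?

Substituting: (((NOT 0 AND 1) AND 1) AND 1)
= 1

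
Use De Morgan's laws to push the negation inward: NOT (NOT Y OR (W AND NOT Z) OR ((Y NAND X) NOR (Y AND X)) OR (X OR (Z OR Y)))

Y AND NOT (W AND NOT Z) AND NOT ((Y NAND X) NOR (Y AND X)) AND NOT (X OR (Z OR Y))
De Morgan's: NOT(OR of terms) = AND of negations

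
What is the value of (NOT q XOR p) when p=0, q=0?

Substituting: (NOT 0 XOR 0)
= 1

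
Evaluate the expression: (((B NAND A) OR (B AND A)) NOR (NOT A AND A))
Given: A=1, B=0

Substituting: (((0 NAND 1) OR (0 AND 1)) NOR (NOT 1 AND 1))
= 0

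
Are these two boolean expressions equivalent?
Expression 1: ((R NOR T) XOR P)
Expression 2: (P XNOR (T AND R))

No. Counterexample: with P=0, R=0, T=1, Expression 1 = 0 but Expression 2 = 1.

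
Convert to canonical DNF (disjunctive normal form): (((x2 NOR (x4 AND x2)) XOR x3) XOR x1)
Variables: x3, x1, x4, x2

(NOT x3 AND NOT x1 AND NOT x4 AND NOT x2) OR (NOT x3 AND NOT x1 AND x4 AND NOT x2) OR (NOT x3 AND x1 AND NOT x4 AND x2) OR (NOT x3 AND x1 AND x4 AND x2) OR (x3 AND NOT x1 AND NOT x4 AND x2) OR (x3 AND NOT x1 AND x4 AND x2) OR (x3 AND x1 AND NOT x4 AND NOT x2) OR (x3 AND x1 AND x4 AND NOT x2)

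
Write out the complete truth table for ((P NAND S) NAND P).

P | S | Output
--------------
0 | 0 | 1
0 | 1 | 1
1 | 0 | 0
1 | 1 | 1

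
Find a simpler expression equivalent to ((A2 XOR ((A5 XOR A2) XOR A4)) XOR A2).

By XOR self-cancellation ((E XOR v) XOR v = E):
= ((A5 XOR A2) XOR A4)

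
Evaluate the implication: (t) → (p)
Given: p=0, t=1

Antecedent (t) = 1; consequent (p) = 0.
1 → 0 = 0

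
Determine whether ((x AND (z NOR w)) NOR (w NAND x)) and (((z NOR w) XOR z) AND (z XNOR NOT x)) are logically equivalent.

No. Counterexample: with w=0, z=0, x=1, Expression 1 = 0 but Expression 2 = 1.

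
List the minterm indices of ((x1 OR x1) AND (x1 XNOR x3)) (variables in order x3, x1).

Σm(3) = (x3 AND x1)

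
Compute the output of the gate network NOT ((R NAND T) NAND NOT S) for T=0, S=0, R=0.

Substituting: NOT ((0 NAND 0) NAND NOT 0)
= 1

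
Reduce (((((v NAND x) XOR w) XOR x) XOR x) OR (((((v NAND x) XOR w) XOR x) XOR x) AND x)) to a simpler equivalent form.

By absorption (E OR (E AND v) = E) then XOR self-cancellation ((E XOR v) XOR v = E):
= ((v NAND x) XOR w)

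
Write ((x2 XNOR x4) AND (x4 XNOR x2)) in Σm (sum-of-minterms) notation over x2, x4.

Σm(0, 3) = (NOT x2 AND NOT x4) OR (x2 AND x4)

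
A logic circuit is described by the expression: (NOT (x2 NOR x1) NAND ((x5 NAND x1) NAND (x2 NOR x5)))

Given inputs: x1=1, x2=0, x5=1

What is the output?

Substituting: (NOT (0 NOR 1) NAND ((1 NAND 1) NAND (0 NOR 1)))
= 0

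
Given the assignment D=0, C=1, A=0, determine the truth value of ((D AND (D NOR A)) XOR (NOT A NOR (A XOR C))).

Substituting: ((0 AND (0 NOR 0)) XOR (NOT 0 NOR (0 XOR 1)))
= 0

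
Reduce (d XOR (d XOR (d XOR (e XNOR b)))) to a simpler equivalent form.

By XOR self-cancellation ((E XOR v) XOR v = E):
= (d XOR (e XNOR b))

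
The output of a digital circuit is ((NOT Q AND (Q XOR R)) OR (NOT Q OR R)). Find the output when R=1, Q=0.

Substituting: ((NOT 0 AND (0 XOR 1)) OR (NOT 0 OR 1))
= 1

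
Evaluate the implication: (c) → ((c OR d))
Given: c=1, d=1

Antecedent (c) = 1; consequent ((c OR d)) = 1.
1 → 1 = 1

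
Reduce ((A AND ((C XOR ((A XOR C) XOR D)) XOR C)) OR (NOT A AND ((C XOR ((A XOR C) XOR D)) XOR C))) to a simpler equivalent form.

By distribution ((E AND v) OR (E AND NOT v) = E) then XOR self-cancellation ((E XOR v) XOR v = E):
= ((A XOR C) XOR D)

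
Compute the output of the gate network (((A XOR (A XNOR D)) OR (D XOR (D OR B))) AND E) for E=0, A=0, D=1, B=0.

Substituting: (((0 XOR (0 XNOR 1)) OR (1 XOR (1 OR 0))) AND 0)
= 0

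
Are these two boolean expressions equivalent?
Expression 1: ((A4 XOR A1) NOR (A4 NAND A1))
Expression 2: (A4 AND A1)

Yes, they are equivalent — the two output columns agree on all 4 assignments:
A4 | A1 | Expression 1 | Expression 2
-------------------------------------
0 | 0 | 0 | 0
0 | 1 | 0 | 0
1 | 0 | 0 | 0
1 | 1 | 1 | 1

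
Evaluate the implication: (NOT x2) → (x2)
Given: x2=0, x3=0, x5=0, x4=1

Antecedent (NOT x2) = 1; consequent (x2) = 0.
1 → 0 = 0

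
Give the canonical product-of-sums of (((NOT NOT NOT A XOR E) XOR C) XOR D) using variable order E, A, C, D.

ΠM(1, 2, 4, 7, 8, 11, 13, 14) = (E OR A OR C OR NOT D) AND (E OR A OR NOT C OR D) AND (E OR NOT A OR C OR D) AND (E OR NOT A OR NOT C OR NOT D) AND (NOT E OR A OR C OR D) AND (NOT E OR A OR NOT C OR NOT D) AND (NOT E OR NOT A OR C OR NOT D) AND (NOT E OR NOT A OR NOT C OR D)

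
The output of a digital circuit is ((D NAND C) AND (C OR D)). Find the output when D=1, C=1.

Substituting: ((1 NAND 1) AND (1 OR 1))
= 0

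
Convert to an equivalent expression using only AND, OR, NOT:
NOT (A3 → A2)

A3 AND NOT A2
(Negated implication: NOT(A → B) = A AND NOT B)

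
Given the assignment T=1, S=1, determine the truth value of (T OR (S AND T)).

Substituting: (1 OR (1 AND 1))
= 1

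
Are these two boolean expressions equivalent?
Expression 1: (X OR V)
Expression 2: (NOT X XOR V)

No. Counterexample: with X=0, V=0, Expression 1 = 0 but Expression 2 = 1.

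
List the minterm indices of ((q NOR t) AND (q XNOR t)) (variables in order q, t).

Σm(0) = (NOT q AND NOT t)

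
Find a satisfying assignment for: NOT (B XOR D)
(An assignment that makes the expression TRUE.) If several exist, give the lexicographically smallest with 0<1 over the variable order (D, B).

D=0, B=0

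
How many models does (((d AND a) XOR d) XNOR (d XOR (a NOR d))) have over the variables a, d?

Satisfying assignments: (0,1), (1,0)
Count: 2 out of 4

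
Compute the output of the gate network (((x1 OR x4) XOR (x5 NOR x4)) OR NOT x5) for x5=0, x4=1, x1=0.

Substituting: (((0 OR 1) XOR (0 NOR 1)) OR NOT 0)
= 1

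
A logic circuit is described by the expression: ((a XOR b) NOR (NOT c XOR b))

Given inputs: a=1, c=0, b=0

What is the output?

Substituting: ((1 XOR 0) NOR (NOT 0 XOR 0))
= 0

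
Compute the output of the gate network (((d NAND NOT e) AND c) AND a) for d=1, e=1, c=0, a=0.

Substituting: (((1 NAND NOT 1) AND 0) AND 0)
= 0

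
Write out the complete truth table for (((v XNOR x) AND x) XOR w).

x | v | w | Output
------------------
0 | 0 | 0 | 0
0 | 0 | 1 | 1
0 | 1 | 0 | 0
0 | 1 | 1 | 1
1 | 0 | 0 | 0
1 | 0 | 1 | 1
1 | 1 | 0 | 1
1 | 1 | 1 | 0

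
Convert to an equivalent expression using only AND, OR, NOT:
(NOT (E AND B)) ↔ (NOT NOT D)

((NOT (E AND B)) AND (NOT NOT D)) OR ((E AND B) AND NOT D)
(Biconditional = both true or both false)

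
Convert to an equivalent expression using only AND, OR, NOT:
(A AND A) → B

NOT (A AND A) OR B
(Implication elimination: A → B = NOT A OR B)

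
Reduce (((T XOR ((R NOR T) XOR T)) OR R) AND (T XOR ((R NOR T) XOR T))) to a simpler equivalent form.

By absorption (E AND (E OR v) = E) then XOR self-cancellation ((E XOR v) XOR v = E):
= (R NOR T)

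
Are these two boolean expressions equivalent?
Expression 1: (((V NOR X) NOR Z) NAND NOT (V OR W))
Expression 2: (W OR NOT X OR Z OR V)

Yes, they are equivalent — the two output columns agree on all 16 assignments:
W | X | Z | V | Expression 1 | Expression 2
-------------------------------------------
0 | 0 | 0 | 0 | 1 | 1
0 | 0 | 0 | 1 | 1 | 1
0 | 0 | 1 | 0 | 1 | 1
0 | 0 | 1 | 1 | 1 | 1
0 | 1 | 0 | 0 | 0 | 0
0 | 1 | 0 | 1 | 1 | 1
0 | 1 | 1 | 0 | 1 | 1
0 | 1 | 1 | 1 | 1 | 1
1 | 0 | 0 | 0 | 1 | 1
1 | 0 | 0 | 1 | 1 | 1
1 | 0 | 1 | 0 | 1 | 1
1 | 0 | 1 | 1 | 1 | 1
1 | 1 | 0 | 0 | 1 | 1
1 | 1 | 0 | 1 | 1 | 1
1 | 1 | 1 | 0 | 1 | 1
1 | 1 | 1 | 1 | 1 | 1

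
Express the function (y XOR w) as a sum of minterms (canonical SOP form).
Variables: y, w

Σm(1, 2) = (NOT y AND w) OR (y AND NOT w)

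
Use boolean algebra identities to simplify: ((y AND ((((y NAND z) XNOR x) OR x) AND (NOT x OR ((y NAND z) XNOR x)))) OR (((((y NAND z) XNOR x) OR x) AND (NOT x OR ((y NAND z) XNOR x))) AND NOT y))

By distribution ((E AND v) OR (E AND NOT v) = E) then distribution ((E OR v) AND (E OR NOT v) = E):
= ((y NAND z) XNOR x)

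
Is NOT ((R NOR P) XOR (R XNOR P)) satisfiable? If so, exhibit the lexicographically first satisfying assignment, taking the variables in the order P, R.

P=0, R=0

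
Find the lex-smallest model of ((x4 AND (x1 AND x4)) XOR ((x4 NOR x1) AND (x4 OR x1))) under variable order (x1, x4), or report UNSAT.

x1=1, x4=1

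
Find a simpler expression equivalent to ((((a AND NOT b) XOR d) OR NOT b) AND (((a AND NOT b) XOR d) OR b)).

By distribution ((E OR v) AND (E OR NOT v) = E):
= ((a AND NOT b) XOR d)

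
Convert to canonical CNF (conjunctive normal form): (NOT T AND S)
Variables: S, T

(S OR T) AND (S OR NOT T) AND (NOT S OR NOT T)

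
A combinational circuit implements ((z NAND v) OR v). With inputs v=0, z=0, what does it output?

Substituting: ((0 NAND 0) OR 0)
= 1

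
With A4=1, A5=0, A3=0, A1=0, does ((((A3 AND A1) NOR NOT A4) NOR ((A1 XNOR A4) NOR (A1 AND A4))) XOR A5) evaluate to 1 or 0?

Substituting: ((((0 AND 0) NOR NOT 1) NOR ((0 XNOR 1) NOR (0 AND 1))) XOR 0)
= 0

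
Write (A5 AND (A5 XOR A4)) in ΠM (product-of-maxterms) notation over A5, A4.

ΠM(0, 1, 3) = (A5 OR A4) AND (A5 OR NOT A4) AND (NOT A5 OR NOT A4)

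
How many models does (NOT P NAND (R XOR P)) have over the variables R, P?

Satisfying assignments: (0,0), (0,1), (1,1)
Count: 3 out of 4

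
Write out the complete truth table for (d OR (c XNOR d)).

d | c | Output
--------------
0 | 0 | 1
0 | 1 | 0
1 | 0 | 1
1 | 1 | 1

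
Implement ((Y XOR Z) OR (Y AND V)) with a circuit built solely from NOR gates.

((((((Y NOR Z) NOR (Y NOR Z)) NOR ((Y NOR Z) NOR (Y NOR Z))) NOR ((((Y NOR Y) NOR (Z NOR Z)) NOR ((Y NOR Y) NOR (Z NOR Z))) NOR (((Y NOR Y) NOR (Z NOR Z)) NOR ((Y NOR Y) NOR (Z NOR Z))))) NOR ((Y NOR Y) NOR (V NOR V))) NOR (((((Y NOR Z) NOR (Y NOR Z)) NOR ((Y NOR Z) NOR (Y NOR Z))) NOR ((((Y NOR Y) NOR (Z NOR Z)) NOR ((Y NOR Y) NOR (Z NOR Z))) NOR (((Y NOR Y) NOR (Z NOR Z)) NOR ((Y NOR Y) NOR (Z NOR Z))))) NOR ((Y NOR Y) NOR (V NOR V))))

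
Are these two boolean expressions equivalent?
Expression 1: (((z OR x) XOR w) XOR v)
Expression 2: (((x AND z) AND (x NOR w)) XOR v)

No. Counterexample: with w=0, z=0, x=1, v=0, Expression 1 = 1 but Expression 2 = 0.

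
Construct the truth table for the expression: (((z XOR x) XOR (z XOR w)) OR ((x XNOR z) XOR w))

w | x | z | Output
------------------
0 | 0 | 0 | 1
0 | 0 | 1 | 0
0 | 1 | 0 | 1
0 | 1 | 1 | 1
1 | 0 | 0 | 1
1 | 0 | 1 | 1
1 | 1 | 0 | 1
1 | 1 | 1 | 0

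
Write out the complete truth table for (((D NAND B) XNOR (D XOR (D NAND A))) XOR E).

E | B | D | A | Output
----------------------
0 | 0 | 0 | 0 | 1
0 | 0 | 0 | 1 | 1
0 | 0 | 1 | 0 | 0
0 | 0 | 1 | 1 | 1
0 | 1 | 0 | 0 | 1
0 | 1 | 0 | 1 | 1
0 | 1 | 1 | 0 | 1
0 | 1 | 1 | 1 | 0
1 | 0 | 0 | 0 | 0
1 | 0 | 0 | 1 | 0
1 | 0 | 1 | 0 | 1
1 | 0 | 1 | 1 | 0
1 | 1 | 0 | 0 | 0
1 | 1 | 0 | 1 | 0
1 | 1 | 1 | 0 | 0
1 | 1 | 1 | 1 | 1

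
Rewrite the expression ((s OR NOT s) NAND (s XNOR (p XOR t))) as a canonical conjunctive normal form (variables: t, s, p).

(t OR s OR p) AND (t OR NOT s OR NOT p) AND (NOT t OR s OR NOT p) AND (NOT t OR NOT s OR p)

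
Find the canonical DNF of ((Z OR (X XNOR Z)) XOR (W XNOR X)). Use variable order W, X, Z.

(NOT W AND X AND Z) OR (W AND NOT X AND NOT Z) OR (W AND NOT X AND Z) OR (W AND X AND NOT Z)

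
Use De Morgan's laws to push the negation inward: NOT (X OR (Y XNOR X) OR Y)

NOT X AND NOT (Y XNOR X) AND NOT Y
De Morgan's: NOT(OR of terms) = AND of negations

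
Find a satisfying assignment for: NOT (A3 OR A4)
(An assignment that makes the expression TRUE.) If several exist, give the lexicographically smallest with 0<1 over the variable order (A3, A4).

A3=0, A4=0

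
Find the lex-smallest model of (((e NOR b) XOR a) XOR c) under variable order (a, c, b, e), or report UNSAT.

a=0, c=0, b=0, e=0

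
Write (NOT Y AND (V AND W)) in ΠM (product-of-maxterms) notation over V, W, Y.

ΠM(0, 1, 2, 3, 4, 5, 7) = (V OR W OR Y) AND (V OR W OR NOT Y) AND (V OR NOT W OR Y) AND (V OR NOT W OR NOT Y) AND (NOT V OR W OR Y) AND (NOT V OR W OR NOT Y) AND (NOT V OR NOT W OR NOT Y)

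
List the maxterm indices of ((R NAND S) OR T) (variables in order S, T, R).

ΠM(5) = (NOT S OR T OR NOT R)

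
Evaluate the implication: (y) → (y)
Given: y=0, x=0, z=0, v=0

Antecedent (y) = 0; consequent (y) = 0.
0 → 0 = 1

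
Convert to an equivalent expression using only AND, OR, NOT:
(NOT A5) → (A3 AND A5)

A5 OR (A3 AND A5)
(Implication elimination: A → B = NOT A OR B)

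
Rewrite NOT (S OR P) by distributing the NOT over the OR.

NOT S AND NOT P
De Morgan's: NOT(OR of terms) = AND of negations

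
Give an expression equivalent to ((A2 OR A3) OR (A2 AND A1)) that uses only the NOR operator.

((((A2 NOR A3) NOR (A2 NOR A3)) NOR ((A2 NOR A2) NOR (A1 NOR A1))) NOR (((A2 NOR A3) NOR (A2 NOR A3)) NOR ((A2 NOR A2) NOR (A1 NOR A1))))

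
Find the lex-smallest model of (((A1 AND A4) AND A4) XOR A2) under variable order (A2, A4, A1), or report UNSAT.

A2=0, A4=1, A1=1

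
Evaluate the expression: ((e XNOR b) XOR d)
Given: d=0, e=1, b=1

Substituting: ((1 XNOR 1) XOR 0)
= 1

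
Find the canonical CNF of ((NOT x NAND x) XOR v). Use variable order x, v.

(x OR NOT v) AND (NOT x OR NOT v)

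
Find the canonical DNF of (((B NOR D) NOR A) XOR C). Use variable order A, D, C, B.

(NOT A AND NOT D AND NOT C AND B) OR (NOT A AND NOT D AND C AND NOT B) OR (NOT A AND D AND NOT C AND NOT B) OR (NOT A AND D AND NOT C AND B) OR (A AND NOT D AND C AND NOT B) OR (A AND NOT D AND C AND B) OR (A AND D AND C AND NOT B) OR (A AND D AND C AND B)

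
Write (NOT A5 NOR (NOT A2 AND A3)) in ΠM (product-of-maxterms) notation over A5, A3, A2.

ΠM(0, 1, 2, 3, 6) = (A5 OR A3 OR A2) AND (A5 OR A3 OR NOT A2) AND (A5 OR NOT A3 OR A2) AND (A5 OR NOT A3 OR NOT A2) AND (NOT A5 OR NOT A3 OR A2)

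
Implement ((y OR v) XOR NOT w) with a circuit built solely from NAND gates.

((((y NAND y) NAND (v NAND v)) NAND (((y NAND y) NAND (v NAND v)) NAND (w NAND w))) NAND ((w NAND w) NAND (((y NAND y) NAND (v NAND v)) NAND (w NAND w))))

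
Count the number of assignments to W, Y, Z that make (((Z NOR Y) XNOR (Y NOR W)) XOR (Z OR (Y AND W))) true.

Satisfying assignments: (0,0,0), (0,0,1), (0,1,0)
Count: 3 out of 8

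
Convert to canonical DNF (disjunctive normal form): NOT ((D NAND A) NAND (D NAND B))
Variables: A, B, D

(NOT A AND NOT B AND NOT D) OR (NOT A AND NOT B AND D) OR (NOT A AND B AND NOT D) OR (A AND NOT B AND NOT D) OR (A AND B AND NOT D)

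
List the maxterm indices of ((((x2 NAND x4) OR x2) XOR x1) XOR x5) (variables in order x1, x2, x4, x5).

ΠM(1, 3, 5, 7, 8, 10, 12, 14) = (x1 OR x2 OR x4 OR NOT x5) AND (x1 OR x2 OR NOT x4 OR NOT x5) AND (x1 OR NOT x2 OR x4 OR NOT x5) AND (x1 OR NOT x2 OR NOT x4 OR NOT x5) AND (NOT x1 OR x2 OR x4 OR x5) AND (NOT x1 OR x2 OR NOT x4 OR x5) AND (NOT x1 OR NOT x2 OR x4 OR x5) AND (NOT x1 OR NOT x2 OR NOT x4 OR x5)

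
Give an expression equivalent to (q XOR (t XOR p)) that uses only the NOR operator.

((((q NOR ((((t NOR p) NOR (t NOR p)) NOR ((t NOR p) NOR (t NOR p))) NOR ((((t NOR t) NOR (p NOR p)) NOR ((t NOR t) NOR (p NOR p))) NOR (((t NOR t) NOR (p NOR p)) NOR ((t NOR t) NOR (p NOR p)))))) NOR (q NOR ((((t NOR p) NOR (t NOR p)) NOR ((t NOR p) NOR (t NOR p))) NOR ((((t NOR t) NOR (p NOR p)) NOR ((t NOR t) NOR (p NOR p))) NOR (((t NOR t) NOR (p NOR p)) NOR ((t NOR t) NOR (p NOR p))))))) NOR ((q NOR ((((t NOR p) NOR (t NOR p)) NOR ((t NOR p) NOR (t NOR p))) NOR ((((t NOR t) NOR (p NOR p)) NOR ((t NOR t) NOR (p NOR p))) NOR (((t NOR t) NOR (p NOR p)) NOR ((t NOR t) NOR (p NOR p)))))) NOR (q NOR ((((t NOR p) NOR (t NOR p)) NOR ((t NOR p) NOR (t NOR p))) NOR ((((t NOR t) NOR (p NOR p)) NOR ((t NOR t) NOR (p NOR p))) NOR (((t NOR t) NOR (p NOR p)) NOR ((t NOR t) NOR (p NOR p)))))))) NOR ((((q NOR q) NOR (((((t NOR p) NOR (t NOR p)) NOR ((t NOR p) NOR (t NOR p))) NOR ((((t NOR t) NOR (p NOR p)) NOR ((t NOR t) NOR (p NOR p))) NOR (((t NOR t) NOR (p NOR p)) NOR ((t NOR t) NOR (p NOR p))))) NOR ((((t NOR p) NOR (t NOR p)) NOR ((t NOR p) NOR (t NOR p))) NOR ((((t NOR t) NOR (p NOR p)) NOR ((t NOR t) NOR (p NOR p))) NOR (((t NOR t) NOR (p NOR p)) NOR ((t NOR t) NOR (p NOR p))))))) NOR ((q NOR q) NOR (((((t NOR p) NOR (t NOR p)) NOR ((t NOR p) NOR (t NOR p))) NOR ((((t NOR t) NOR (p NOR p)) NOR ((t NOR t) NOR (p NOR p))) NOR (((t NOR t) NOR (p NOR p)) NOR ((t NOR t) NOR (p NOR p))))) NOR ((((t NOR p) NOR (t NOR p)) NOR ((t NOR p) NOR (t NOR p))) NOR ((((t NOR t) NOR (p NOR p)) NOR ((t NOR t) NOR (p NOR p))) NOR (((t NOR t) NOR (p NOR p)) NOR ((t NOR t) NOR (p NOR p)))))))) NOR (((q NOR q) NOR (((((t NOR p) NOR (t NOR p)) NOR ((t NOR p) NOR (t NOR p))) NOR ((((t NOR t) NOR (p NOR p)) NOR ((t NOR t) NOR (p NOR p))) NOR (((t NOR t) NOR (p NOR p)) NOR ((t NOR t) NOR (p NOR p))))) NOR ((((t NOR p) NOR (t NOR p)) NOR ((t NOR p) NOR (t NOR p))) NOR ((((t NOR t) NOR (p NOR p)) NOR ((t NOR t) NOR (p NOR p))) NOR (((t NOR t) NOR (p NOR p)) NOR ((t NOR t) NOR (p NOR p))))))) NOR ((q NOR q) NOR (((((t NOR p) NOR (t NOR p)) NOR ((t NOR p) NOR (t NOR p))) NOR ((((t NOR t) NOR (p NOR p)) NOR ((t NOR t) NOR (p NOR p))) NOR (((t NOR t) NOR (p NOR p)) NOR ((t NOR t) NOR (p NOR p))))) NOR ((((t NOR p) NOR (t NOR p)) NOR ((t NOR p) NOR (t NOR p))) NOR ((((t NOR t) NOR (p NOR p)) NOR ((t NOR t) NOR (p NOR p))) NOR (((t NOR t) NOR (p NOR p)) NOR ((t NOR t) NOR (p NOR p))))))))))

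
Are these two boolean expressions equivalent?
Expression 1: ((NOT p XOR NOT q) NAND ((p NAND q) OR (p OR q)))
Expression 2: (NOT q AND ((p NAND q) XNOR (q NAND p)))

No. Counterexample: with q=0, p=1, Expression 1 = 0 but Expression 2 = 1.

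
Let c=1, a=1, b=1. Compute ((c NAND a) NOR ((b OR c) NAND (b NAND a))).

Substituting: ((1 NAND 1) NOR ((1 OR 1) NAND (1 NAND 1)))
= 0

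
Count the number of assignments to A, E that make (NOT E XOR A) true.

Satisfying assignments: (0,0), (1,1)
Count: 2 out of 4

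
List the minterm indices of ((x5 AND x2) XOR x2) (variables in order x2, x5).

Σm(2) = (x2 AND NOT x5)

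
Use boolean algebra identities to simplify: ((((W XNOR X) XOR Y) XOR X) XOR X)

By XOR self-cancellation ((E XOR v) XOR v = E):
= ((W XNOR X) XOR Y)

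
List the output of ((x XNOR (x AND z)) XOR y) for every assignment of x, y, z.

x | y | z | Output
------------------
0 | 0 | 0 | 1
0 | 0 | 1 | 1
0 | 1 | 0 | 0
0 | 1 | 1 | 0
1 | 0 | 0 | 0
1 | 0 | 1 | 1
1 | 1 | 0 | 1
1 | 1 | 1 | 0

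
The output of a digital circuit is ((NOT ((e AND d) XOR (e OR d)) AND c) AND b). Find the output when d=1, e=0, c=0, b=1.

Substituting: ((NOT ((0 AND 1) XOR (0 OR 1)) AND 0) AND 1)
= 0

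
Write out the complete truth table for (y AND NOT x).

y | x | Output
--------------
0 | 0 | 0
0 | 1 | 0
1 | 0 | 1
1 | 1 | 0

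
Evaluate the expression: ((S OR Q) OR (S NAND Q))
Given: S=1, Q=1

Substituting: ((1 OR 1) OR (1 NAND 1))
= 1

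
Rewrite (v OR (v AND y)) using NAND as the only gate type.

((v NAND v) NAND (((v NAND y) NAND (v NAND y)) NAND ((v NAND y) NAND (v NAND y))))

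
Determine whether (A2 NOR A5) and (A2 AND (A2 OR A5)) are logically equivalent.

No. Counterexample: with A5=0, A2=0, Expression 1 = 1 but Expression 2 = 0.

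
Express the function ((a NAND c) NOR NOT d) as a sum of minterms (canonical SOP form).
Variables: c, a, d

Σm(7) = (c AND a AND d)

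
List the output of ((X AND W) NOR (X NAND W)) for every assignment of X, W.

X | W | Output
--------------
0 | 0 | 0
0 | 1 | 0
1 | 0 | 0
1 | 1 | 0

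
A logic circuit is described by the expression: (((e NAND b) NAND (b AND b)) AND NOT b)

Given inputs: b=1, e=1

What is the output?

Substituting: (((1 NAND 1) NAND (1 AND 1)) AND NOT 1)
= 0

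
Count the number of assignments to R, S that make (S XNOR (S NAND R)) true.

Satisfying assignments: (0,1)
Count: 1 out of 4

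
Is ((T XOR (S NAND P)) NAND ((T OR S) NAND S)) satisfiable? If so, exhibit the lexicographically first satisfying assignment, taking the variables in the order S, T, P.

S=0, T=1, P=0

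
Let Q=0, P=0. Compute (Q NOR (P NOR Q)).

Substituting: (0 NOR (0 NOR 0))
= 0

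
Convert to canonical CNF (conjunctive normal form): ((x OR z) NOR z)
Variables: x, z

(x OR NOT z) AND (NOT x OR z) AND (NOT x OR NOT z)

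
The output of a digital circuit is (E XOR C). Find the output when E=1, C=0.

Substituting: (1 XOR 0)
= 1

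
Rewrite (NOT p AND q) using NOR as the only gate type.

(((p NOR p) NOR (p NOR p)) NOR (q NOR q))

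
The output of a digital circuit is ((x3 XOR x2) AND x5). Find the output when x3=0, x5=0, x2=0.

Substituting: ((0 XOR 0) AND 0)
= 0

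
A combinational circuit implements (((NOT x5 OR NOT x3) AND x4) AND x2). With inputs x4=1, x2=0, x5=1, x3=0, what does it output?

Substituting: (((NOT 1 OR NOT 0) AND 1) AND 0)
= 0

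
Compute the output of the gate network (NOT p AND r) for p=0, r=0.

Substituting: (NOT 0 AND 0)
= 0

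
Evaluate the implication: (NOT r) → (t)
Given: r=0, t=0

Antecedent (NOT r) = 1; consequent (t) = 0.
1 → 0 = 0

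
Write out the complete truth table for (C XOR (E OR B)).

B | E | C | Output
------------------
0 | 0 | 0 | 0
0 | 0 | 1 | 1
0 | 1 | 0 | 1
0 | 1 | 1 | 0
1 | 0 | 0 | 1
1 | 0 | 1 | 0
1 | 1 | 0 | 1
1 | 1 | 1 | 0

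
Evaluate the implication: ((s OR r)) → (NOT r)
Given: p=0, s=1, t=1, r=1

Antecedent ((s OR r)) = 1; consequent (NOT r) = 0.
1 → 0 = 0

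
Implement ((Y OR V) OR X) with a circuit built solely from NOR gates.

((((Y NOR V) NOR (Y NOR V)) NOR X) NOR (((Y NOR V) NOR (Y NOR V)) NOR X))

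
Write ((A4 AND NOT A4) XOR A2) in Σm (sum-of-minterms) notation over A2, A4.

Σm(2, 3) = (A2 AND NOT A4) OR (A2 AND A4)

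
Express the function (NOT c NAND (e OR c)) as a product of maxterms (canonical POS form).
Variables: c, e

ΠM(1) = (c OR NOT e)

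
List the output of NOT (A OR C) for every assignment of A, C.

A | C | Output
--------------
0 | 0 | 1
0 | 1 | 0
1 | 0 | 0
1 | 1 | 0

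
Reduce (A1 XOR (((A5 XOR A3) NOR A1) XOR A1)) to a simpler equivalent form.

By XOR self-cancellation ((E XOR v) XOR v = E):
= ((A5 XOR A3) NOR A1)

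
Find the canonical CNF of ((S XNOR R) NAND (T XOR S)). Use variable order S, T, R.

(S OR NOT T OR R) AND (NOT S OR T OR NOT R)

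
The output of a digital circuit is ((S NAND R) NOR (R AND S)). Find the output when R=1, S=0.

Substituting: ((0 NAND 1) NOR (1 AND 0))
= 0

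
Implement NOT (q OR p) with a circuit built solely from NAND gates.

(((q NAND q) NAND (p NAND p)) NAND ((q NAND q) NAND (p NAND p)))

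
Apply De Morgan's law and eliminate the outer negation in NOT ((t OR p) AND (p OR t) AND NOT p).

NOT (t OR p) OR NOT (p OR t) OR p
De Morgan's: NOT(AND of terms) = OR of negations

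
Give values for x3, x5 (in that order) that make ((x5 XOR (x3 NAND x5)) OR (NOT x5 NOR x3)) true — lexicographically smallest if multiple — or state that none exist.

x3=0, x5=0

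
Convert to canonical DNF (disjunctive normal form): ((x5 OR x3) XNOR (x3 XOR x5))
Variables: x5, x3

(NOT x5 AND NOT x3) OR (NOT x5 AND x3) OR (x5 AND NOT x3)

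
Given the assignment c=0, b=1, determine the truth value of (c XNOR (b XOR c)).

Substituting: (0 XNOR (1 XOR 0))
= 0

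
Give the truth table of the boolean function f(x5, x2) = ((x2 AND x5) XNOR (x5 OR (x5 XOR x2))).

x5 | x2 | Output
----------------
0 | 0 | 1
0 | 1 | 0
1 | 0 | 0
1 | 1 | 1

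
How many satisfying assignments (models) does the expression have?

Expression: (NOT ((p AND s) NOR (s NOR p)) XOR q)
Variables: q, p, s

Satisfying assignments: (0,0,0), (0,1,1), (1,0,1), (1,1,0)
Count: 4 out of 8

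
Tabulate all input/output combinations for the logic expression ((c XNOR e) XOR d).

c | e | d | Output
------------------
0 | 0 | 0 | 1
0 | 0 | 1 | 0
0 | 1 | 0 | 0
0 | 1 | 1 | 1
1 | 0 | 0 | 0
1 | 0 | 1 | 1
1 | 1 | 0 | 1
1 | 1 | 1 | 0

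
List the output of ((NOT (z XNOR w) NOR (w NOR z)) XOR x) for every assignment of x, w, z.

x | w | z | Output
------------------
0 | 0 | 0 | 0
0 | 0 | 1 | 0
0 | 1 | 0 | 0
0 | 1 | 1 | 1
1 | 0 | 0 | 1
1 | 0 | 1 | 1
1 | 1 | 0 | 1
1 | 1 | 1 | 0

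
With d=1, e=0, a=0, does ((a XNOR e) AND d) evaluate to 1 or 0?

Substituting: ((0 XNOR 0) AND 1)
= 1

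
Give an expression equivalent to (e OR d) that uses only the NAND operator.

((e NAND e) NAND (d NAND d))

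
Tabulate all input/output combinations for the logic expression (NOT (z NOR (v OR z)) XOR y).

y | z | v | Output
------------------
0 | 0 | 0 | 0
0 | 0 | 1 | 1
0 | 1 | 0 | 1
0 | 1 | 1 | 1
1 | 0 | 0 | 1
1 | 0 | 1 | 0
1 | 1 | 0 | 0
1 | 1 | 1 | 0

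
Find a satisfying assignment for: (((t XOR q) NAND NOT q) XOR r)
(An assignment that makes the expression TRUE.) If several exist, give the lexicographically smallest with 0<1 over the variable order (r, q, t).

r=0, q=0, t=0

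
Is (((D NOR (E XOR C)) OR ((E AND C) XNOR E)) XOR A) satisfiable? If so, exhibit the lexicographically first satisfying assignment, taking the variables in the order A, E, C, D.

A=0, E=0, C=0, D=0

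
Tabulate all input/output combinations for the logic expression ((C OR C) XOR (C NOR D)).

C | D | Output
--------------
0 | 0 | 1
0 | 1 | 0
1 | 0 | 1
1 | 1 | 1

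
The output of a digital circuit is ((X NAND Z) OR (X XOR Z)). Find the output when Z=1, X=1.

Substituting: ((1 NAND 1) OR (1 XOR 1))
= 0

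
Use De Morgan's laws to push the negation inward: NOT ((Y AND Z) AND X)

NOT (Y AND Z) OR NOT X
De Morgan's: NOT(AND of terms) = OR of negations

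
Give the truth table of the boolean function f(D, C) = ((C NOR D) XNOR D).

D | C | Output
--------------
0 | 0 | 0
0 | 1 | 1
1 | 0 | 0
1 | 1 | 0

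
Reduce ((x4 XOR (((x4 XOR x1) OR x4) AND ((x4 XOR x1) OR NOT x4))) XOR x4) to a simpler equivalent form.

By XOR self-cancellation ((E XOR v) XOR v = E) then distribution ((E OR v) AND (E OR NOT v) = E):
= (x4 XOR x1)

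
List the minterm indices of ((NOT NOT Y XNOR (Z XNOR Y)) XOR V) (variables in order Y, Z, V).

Σm(1, 2, 5, 6) = (NOT Y AND NOT Z AND V) OR (NOT Y AND Z AND NOT V) OR (Y AND NOT Z AND V) OR (Y AND Z AND NOT V)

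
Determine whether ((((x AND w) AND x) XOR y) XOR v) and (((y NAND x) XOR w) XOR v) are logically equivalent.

No. Counterexample: with x=0, y=0, w=0, v=0, Expression 1 = 0 but Expression 2 = 1.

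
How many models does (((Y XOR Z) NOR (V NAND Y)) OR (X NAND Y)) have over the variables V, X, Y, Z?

Satisfying assignments: (0,0,0,0), (0,0,0,1), (0,0,1,0), (0,0,1,1), (0,1,0,0), (0,1,0,1), (1,0,0,0), (1,0,0,1), (1,0,1,0), (1,0,1,1), (1,1,0,0), (1,1,0,1), (1,1,1,1)
Count: 13 out of 16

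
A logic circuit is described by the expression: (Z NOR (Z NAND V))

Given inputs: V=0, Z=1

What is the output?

Substituting: (1 NOR (1 NAND 0))
= 0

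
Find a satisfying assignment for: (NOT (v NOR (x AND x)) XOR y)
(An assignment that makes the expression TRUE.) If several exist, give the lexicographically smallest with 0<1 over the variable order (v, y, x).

v=0, y=0, x=1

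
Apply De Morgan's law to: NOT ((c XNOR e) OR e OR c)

NOT (c XNOR e) AND NOT e AND NOT c
De Morgan's: NOT(OR of terms) = AND of negations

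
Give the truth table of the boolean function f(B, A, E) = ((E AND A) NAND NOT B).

B | A | E | Output
------------------
0 | 0 | 0 | 1
0 | 0 | 1 | 1
0 | 1 | 0 | 1
0 | 1 | 1 | 0
1 | 0 | 0 | 1
1 | 0 | 1 | 1
1 | 1 | 0 | 1
1 | 1 | 1 | 1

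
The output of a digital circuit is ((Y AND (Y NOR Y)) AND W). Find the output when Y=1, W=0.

Substituting: ((1 AND (1 NOR 1)) AND 0)
= 0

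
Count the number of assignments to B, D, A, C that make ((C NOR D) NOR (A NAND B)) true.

Satisfying assignments: (1,0,1,1), (1,1,1,0), (1,1,1,1)
Count: 3 out of 16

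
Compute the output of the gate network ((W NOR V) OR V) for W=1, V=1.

Substituting: ((1 NOR 1) OR 1)
= 1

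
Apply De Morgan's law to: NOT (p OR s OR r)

NOT p AND NOT s AND NOT r
De Morgan's: NOT(OR of terms) = AND of negations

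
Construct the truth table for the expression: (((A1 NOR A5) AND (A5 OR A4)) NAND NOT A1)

A5 | A4 | A1 | Output
---------------------
0 | 0 | 0 | 1
0 | 0 | 1 | 1
0 | 1 | 0 | 0
0 | 1 | 1 | 1
1 | 0 | 0 | 1
1 | 0 | 1 | 1
1 | 1 | 0 | 1
1 | 1 | 1 | 1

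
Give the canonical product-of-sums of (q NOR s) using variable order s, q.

ΠM(1, 2, 3) = (s OR NOT q) AND (NOT s OR q) AND (NOT s OR NOT q)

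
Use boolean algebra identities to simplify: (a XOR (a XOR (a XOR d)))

By XOR self-cancellation ((E XOR v) XOR v = E):
= (a XOR d)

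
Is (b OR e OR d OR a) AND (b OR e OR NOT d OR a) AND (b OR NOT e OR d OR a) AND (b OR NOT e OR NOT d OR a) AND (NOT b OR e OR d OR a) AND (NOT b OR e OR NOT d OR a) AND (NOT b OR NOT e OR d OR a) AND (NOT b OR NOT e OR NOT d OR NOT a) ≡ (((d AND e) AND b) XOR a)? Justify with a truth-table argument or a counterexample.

Yes, they are equivalent — the two output columns agree on all 16 assignments:
b | e | d | a | Expression 1 | Expression 2
-------------------------------------------
0 | 0 | 0 | 0 | 0 | 0
0 | 0 | 0 | 1 | 1 | 1
0 | 0 | 1 | 0 | 0 | 0
0 | 0 | 1 | 1 | 1 | 1
0 | 1 | 0 | 0 | 0 | 0
0 | 1 | 0 | 1 | 1 | 1
0 | 1 | 1 | 0 | 0 | 0
0 | 1 | 1 | 1 | 1 | 1
1 | 0 | 0 | 0 | 0 | 0
1 | 0 | 0 | 1 | 1 | 1
1 | 0 | 1 | 0 | 0 | 0
1 | 0 | 1 | 1 | 1 | 1
1 | 1 | 0 | 0 | 0 | 0
1 | 1 | 0 | 1 | 1 | 1
1 | 1 | 1 | 0 | 1 | 1
1 | 1 | 1 | 1 | 0 | 0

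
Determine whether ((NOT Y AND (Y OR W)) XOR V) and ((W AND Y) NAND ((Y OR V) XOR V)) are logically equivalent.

No. Counterexample: with Y=0, W=0, V=0, Expression 1 = 0 but Expression 2 = 1.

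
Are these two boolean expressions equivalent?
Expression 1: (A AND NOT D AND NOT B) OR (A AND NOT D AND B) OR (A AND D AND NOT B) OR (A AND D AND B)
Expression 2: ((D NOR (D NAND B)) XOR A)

Yes, they are equivalent — the two output columns agree on all 8 assignments:
A | D | B | Expression 1 | Expression 2
---------------------------------------
0 | 0 | 0 | 0 | 0
0 | 0 | 1 | 0 | 0
0 | 1 | 0 | 0 | 0
0 | 1 | 1 | 0 | 0
1 | 0 | 0 | 1 | 1
1 | 0 | 1 | 1 | 1
1 | 1 | 0 | 1 | 1
1 | 1 | 1 | 1 | 1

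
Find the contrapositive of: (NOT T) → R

Contrapositive: NOT R → T
Note: A statement and its contrapositive are logically equivalent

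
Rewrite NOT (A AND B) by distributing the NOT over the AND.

NOT A OR NOT B
De Morgan's: NOT(AND of terms) = OR of negations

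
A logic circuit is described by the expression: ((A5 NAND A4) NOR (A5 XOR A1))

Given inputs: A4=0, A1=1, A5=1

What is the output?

Substituting: ((1 NAND 0) NOR (1 XOR 1))
= 0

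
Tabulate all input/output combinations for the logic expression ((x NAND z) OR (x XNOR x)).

z | x | Output
--------------
0 | 0 | 1
0 | 1 | 1
1 | 0 | 1
1 | 1 | 1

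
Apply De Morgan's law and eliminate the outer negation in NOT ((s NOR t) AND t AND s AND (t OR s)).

NOT (s NOR t) OR NOT t OR NOT s OR NOT (t OR s)
De Morgan's: NOT(AND of terms) = OR of negations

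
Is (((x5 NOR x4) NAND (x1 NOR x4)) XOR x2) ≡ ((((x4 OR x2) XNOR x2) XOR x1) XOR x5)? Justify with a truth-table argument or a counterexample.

No. Counterexample: with x1=0, x5=0, x2=0, x4=0, Expression 1 = 0 but Expression 2 = 1.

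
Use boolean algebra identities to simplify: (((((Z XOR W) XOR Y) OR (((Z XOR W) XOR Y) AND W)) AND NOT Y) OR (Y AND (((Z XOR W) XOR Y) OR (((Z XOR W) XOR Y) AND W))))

By distribution ((E AND v) OR (E AND NOT v) = E) then absorption (E OR (E AND v) = E):
= ((Z XOR W) XOR Y)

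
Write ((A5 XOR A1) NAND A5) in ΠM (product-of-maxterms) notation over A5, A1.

ΠM(2) = (NOT A5 OR A1)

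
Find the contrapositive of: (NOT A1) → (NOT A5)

Contrapositive: A5 → A1
Note: A statement and its contrapositive are logically equivalent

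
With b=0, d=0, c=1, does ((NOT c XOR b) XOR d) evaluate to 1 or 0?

Substituting: ((NOT 1 XOR 0) XOR 0)
= 0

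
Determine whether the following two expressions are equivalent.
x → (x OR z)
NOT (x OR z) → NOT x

Yes, Contrapositive is always equivalent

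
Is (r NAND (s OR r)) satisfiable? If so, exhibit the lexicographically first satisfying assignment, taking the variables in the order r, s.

r=0, s=0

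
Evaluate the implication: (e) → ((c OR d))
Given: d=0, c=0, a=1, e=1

Antecedent (e) = 1; consequent ((c OR d)) = 0.
1 → 0 = 0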